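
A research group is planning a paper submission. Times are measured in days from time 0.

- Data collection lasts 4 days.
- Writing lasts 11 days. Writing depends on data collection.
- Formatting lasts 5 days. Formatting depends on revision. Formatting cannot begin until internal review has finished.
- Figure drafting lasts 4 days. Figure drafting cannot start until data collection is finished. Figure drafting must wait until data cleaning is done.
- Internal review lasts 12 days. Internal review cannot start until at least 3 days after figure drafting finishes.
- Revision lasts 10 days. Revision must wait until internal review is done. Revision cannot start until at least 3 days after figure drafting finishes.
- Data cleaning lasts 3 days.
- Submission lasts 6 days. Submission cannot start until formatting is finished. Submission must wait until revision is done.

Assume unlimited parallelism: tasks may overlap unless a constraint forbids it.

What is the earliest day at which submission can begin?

Nothing blocks data cleaning, so it runs from day 0 to day 3.
Nothing blocks data collection, so it runs from day 0 to day 4.
For figure drafting: data collection (finishes day 4); data cleaning (finishes day 3). Taking the maximum gives a start of day 4, and it finishes at 4 + 4 = day 8.
Internal review cannot begin until figure drafting (finishes day 8, plus 3-day gap → day 11). It runs from day 11 to 11 + 12 = day 23.
Revision needs all of internal review (finishes day 23); figure drafting (finishes day 8, plus 3-day gap → day 11). That puts its earliest start at day 23; it finishes at 23 + 10 = day 33.
Formatting cannot start until revision (finishes day 33); internal review (finishes day 23). The controlling bound is day 33, so formatting finishes at 33 + 5 = day 38.
Submission waits on formatting (finishes day 38); revision (finishes day 33). The latest of these is day 38, which is the earliest submission can start.

38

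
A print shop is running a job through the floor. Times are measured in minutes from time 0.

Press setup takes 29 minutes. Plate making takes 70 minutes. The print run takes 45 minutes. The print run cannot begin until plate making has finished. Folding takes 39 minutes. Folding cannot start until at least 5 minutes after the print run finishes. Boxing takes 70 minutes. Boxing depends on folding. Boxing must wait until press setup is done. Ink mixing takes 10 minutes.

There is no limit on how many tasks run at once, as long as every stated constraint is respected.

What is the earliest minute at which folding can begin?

120

Nothing blocks plate making, so it runs from minute 0 to minute 70.
After plate making (finishes minute 70), the print run can start at minute 70 and finishes at minute 115.
Folding waits on the print run (finishes minute 115, plus 5-minute gap → minute 120), so the earliest it can start is minute 120.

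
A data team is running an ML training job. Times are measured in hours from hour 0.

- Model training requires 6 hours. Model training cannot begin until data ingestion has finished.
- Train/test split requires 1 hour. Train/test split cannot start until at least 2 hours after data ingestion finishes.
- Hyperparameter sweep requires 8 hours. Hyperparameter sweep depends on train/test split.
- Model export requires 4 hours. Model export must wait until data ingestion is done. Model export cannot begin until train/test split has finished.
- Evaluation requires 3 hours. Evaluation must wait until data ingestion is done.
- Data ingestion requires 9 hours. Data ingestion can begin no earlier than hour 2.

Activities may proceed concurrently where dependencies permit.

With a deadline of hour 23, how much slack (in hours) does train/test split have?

1

Data ingestion waits on its own release at hour 2, so it starts at hour 2 and finishes at 2 + 9 = hour 11.
After data ingestion (finishes hour 11, plus 2-hour gap → hour 13), train/test split can start at hour 13 and finishes at hour 14.

Working backward from the deadline:
Nothing follows hyperparameter sweep; the deadline of hour 23 is its only limit. It must start by 23 − 8 = hour 15.
Model export has no dependents, so it just needs to finish by hour 23. Starting by 23 − 4 = hour 19 achieves that.
Train/test split has several dependents: hyperparameter sweep (must start by hour 15); model export (must start by hour 19). The earliest of those limits is hour 15, so train/test split must start by 15 − 1 = hour 14.
So train/test split can start as early as hour 13 and as late as hour 14, giving 14 − 13 = 1 hour of slack.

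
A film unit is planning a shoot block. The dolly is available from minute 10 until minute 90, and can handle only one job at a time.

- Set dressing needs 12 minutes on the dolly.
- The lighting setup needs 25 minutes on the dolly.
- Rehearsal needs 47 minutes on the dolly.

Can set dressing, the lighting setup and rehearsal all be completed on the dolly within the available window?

The dolly window is 90 − 10 = 80 minutes.
Running back to back, the jobs need 12 + 25 + 47 = 84 minutes on the dolly.
Since 84 > 80, they cannot all fit.

No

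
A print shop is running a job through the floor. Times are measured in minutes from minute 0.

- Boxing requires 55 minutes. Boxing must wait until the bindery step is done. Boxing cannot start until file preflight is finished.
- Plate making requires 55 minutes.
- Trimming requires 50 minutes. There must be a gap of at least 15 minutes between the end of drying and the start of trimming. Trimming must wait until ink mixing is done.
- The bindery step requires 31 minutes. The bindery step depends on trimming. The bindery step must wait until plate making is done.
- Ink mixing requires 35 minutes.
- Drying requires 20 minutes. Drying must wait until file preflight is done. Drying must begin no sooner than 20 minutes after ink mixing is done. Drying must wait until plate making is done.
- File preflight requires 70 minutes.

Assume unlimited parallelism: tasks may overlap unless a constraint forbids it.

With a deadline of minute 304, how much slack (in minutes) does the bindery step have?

63

Ink mixing can start immediately at minute 0; it finishes at minute 35.
Plate making has no prerequisites, so it starts at minute 0 and finishes at minute 55.
File preflight can start immediately at minute 0; it finishes at minute 70.
For drying: file preflight (finishes minute 70); ink mixing (finishes minute 35, plus 20-minute gap → minute 55); plate making (finishes minute 55). Taking the maximum gives a start of minute 70, and it finishes at 70 + 20 = minute 90.
For trimming: drying (finishes minute 90, plus 15-minute gap → minute 105); ink mixing (finishes minute 35). Taking the maximum gives a start of minute 105, and it finishes at 105 + 50 = minute 155.
The bindery step cannot start until trimming (finishes minute 155); plate making (finishes minute 55). The controlling bound is minute 155, so the bindery step finishes at 155 + 31 = minute 186.

Working backward from the deadline:
Nothing follows boxing; the deadline of minute 304 is its only limit. It must start by 304 − 55 = minute 249.
The bindery step feeds into boxing (must start by minute 249); so the bindery step must finish by minute 249 and therefore start by minute 218.
So the bindery step can start as early as minute 155 and as late as minute 218, giving 218 − 155 = 63 minutes of slack.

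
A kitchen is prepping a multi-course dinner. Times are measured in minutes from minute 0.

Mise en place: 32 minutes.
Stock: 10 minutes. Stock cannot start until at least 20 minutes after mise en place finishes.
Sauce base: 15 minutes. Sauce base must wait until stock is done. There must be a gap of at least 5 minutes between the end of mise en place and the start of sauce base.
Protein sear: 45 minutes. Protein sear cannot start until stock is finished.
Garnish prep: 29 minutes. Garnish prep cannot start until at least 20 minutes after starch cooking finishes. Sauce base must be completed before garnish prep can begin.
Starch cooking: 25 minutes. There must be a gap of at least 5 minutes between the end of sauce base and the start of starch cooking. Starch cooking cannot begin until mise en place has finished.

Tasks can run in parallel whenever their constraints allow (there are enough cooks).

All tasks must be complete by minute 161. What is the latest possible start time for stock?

57

To finish by minute 161, garnish prep (duration 29) must start no later than minute 132.
Since garnish prep (must start by minute 132, minus 20-minute gap → minute 112) depends on it, starch cooking must finish by minute 112. Backing off its 25-minute duration gives a latest start of minute 87.
Sauce base must finish in time for starch cooking (must start by minute 87, minus 5-minute gap → minute 82); garnish prep (must start by minute 132). The tightest is minute 82, so sauce base must start by 82 − 15 = minute 67.
Nothing follows protein sear; the deadline of minute 161 is its only limit. It must start by 161 − 45 = minute 116.
Stock has several dependents: sauce base (must start by minute 67); protein sear (must start by minute 116). The earliest of those limits is minute 67, so stock must start by 67 − 10 = minute 57.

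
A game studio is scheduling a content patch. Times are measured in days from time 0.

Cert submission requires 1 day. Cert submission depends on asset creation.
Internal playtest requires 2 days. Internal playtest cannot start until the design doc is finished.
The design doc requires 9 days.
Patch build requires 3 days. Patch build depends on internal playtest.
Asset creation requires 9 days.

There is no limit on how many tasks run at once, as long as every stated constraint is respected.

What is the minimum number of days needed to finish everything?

14

Asset creation has no prerequisites, so it starts at day 0 and finishes at day 9.
After asset creation (finishes day 9), cert submission can start at day 9 and finishes at day 10.
Nothing blocks the design doc, so it runs from day 0 to day 9.
Internal playtest waits on the design doc (finishes day 9), so it starts at day 9 and finishes at 9 + 2 = day 11.
Patch build cannot begin until internal playtest (finishes day 11). It runs from day 11 to 11 + 3 = day 14.
All tasks are finished once the last one completes. Finish times: The design doc at 9, Asset creation at 9, Internal playtest at 11, Cert submission at 10, Patch build at 14. The latest is day 14.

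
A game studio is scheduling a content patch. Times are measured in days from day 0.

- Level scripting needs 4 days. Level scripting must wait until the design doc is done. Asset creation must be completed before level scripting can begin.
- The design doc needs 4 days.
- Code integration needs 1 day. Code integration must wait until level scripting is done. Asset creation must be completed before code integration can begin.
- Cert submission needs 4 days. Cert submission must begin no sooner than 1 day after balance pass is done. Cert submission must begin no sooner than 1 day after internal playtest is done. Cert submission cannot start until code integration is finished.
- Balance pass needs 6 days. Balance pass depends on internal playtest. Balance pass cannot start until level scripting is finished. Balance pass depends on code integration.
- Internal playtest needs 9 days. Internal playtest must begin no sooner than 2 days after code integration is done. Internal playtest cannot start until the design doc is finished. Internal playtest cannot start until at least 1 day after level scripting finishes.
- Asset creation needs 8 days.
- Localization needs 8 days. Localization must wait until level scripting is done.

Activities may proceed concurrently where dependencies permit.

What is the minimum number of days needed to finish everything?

Asset creation can start immediately at day 0; it finishes at day 8.
The design doc can start immediately at day 0; it finishes at day 4.
For level scripting: the design doc (finishes day 4); asset creation (finishes day 8). Taking the maximum gives a start of day 8, and it finishes at 8 + 4 = day 12.
Localization waits on level scripting (finishes day 12), so it starts at day 12 and finishes at 12 + 8 = day 20.
Code integration cannot start until level scripting (finishes day 12); asset creation (finishes day 8). The controlling bound is day 12, so code integration finishes at 12 + 1 = day 13.
For internal playtest: code integration (finishes day 13, plus 2-day gap → day 15); the design doc (finishes day 4); level scripting (finishes day 12, plus 1-day gap → day 13). Taking the maximum gives a start of day 15, and it finishes at 15 + 9 = day 24.
For balance pass: internal playtest (finishes day 24); level scripting (finishes day 12); code integration (finishes day 13). Taking the maximum gives a start of day 24, and it finishes at 24 + 6 = day 30.
For cert submission: balance pass (finishes day 30, plus 1-day gap → day 31); internal playtest (finishes day 24, plus 1-day gap → day 25); code integration (finishes day 13). Taking the maximum gives a start of day 31, and it finishes at 31 + 4 = day 35.
All tasks are finished once the last one completes. Finish times: The design doc at 4, Asset creation at 8, Level scripting at 12, Code integration at 13, Internal playtest at 24, Balance pass at 30, Localization at 20, Cert submission at 35. The latest is day 35.

35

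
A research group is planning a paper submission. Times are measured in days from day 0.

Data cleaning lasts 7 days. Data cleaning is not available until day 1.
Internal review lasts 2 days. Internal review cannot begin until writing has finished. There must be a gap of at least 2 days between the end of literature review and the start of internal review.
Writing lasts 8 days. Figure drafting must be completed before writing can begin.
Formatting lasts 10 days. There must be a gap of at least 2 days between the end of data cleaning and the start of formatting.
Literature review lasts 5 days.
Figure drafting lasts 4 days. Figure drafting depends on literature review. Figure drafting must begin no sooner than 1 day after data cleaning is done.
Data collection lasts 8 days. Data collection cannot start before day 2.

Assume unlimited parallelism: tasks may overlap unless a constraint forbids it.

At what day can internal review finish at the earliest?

Data cleaning waits on its own release at day 1, so it starts at day 1 and finishes at 1 + 7 = day 8.
Literature review has no prerequisites, so it starts at day 0 and finishes at day 5.
For figure drafting: literature review (finishes day 5); data cleaning (finishes day 8, plus 1-day gap → day 9). Taking the maximum gives a start of day 9, and it finishes at 9 + 4 = day 13.
Writing cannot begin until figure drafting (finishes day 13). It runs from day 13 to 13 + 8 = day 21.
For internal review: writing (finishes day 21); literature review (finishes day 5, plus 2-day gap → day 7). Taking the maximum gives a start of day 21, and it finishes at 21 + 2 = day 23.

23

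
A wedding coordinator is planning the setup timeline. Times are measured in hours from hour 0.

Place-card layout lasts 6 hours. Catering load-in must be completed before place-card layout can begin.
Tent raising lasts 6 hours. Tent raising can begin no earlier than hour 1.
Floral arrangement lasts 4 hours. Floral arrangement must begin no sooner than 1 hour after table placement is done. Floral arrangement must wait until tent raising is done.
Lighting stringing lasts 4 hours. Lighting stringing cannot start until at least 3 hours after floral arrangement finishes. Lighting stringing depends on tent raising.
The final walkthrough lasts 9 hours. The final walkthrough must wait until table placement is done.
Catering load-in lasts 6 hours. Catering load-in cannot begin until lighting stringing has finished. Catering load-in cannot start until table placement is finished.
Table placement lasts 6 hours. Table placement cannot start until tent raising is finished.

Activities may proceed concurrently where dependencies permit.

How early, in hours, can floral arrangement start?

14

Tent raising cannot begin until its own release at hour 1. It runs from hour 1 to 1 + 6 = hour 7.
After tent raising (finishes hour 7), table placement can start at hour 7 and finishes at hour 13.
Floral arrangement waits on table placement (finishes hour 13, plus 1-hour gap → hour 14); tent raising (finishes hour 7). The latest of these is hour 14, which is the earliest floral arrangement can start.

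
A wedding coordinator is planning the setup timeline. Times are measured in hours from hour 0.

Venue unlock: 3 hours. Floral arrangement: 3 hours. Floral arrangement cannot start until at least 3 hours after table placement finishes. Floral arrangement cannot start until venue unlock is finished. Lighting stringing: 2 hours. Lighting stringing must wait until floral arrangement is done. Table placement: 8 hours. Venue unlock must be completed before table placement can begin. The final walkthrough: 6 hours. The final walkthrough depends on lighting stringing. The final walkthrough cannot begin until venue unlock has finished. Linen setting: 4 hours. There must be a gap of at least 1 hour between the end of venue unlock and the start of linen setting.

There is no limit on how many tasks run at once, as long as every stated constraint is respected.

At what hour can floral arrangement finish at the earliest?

17

Venue unlock has no prerequisites, so it starts at hour 0 and finishes at hour 3.
Table placement cannot begin until venue unlock (finishes hour 3). It runs from hour 3 to 3 + 8 = hour 11.
Floral arrangement has to wait for table placement (finishes hour 11, plus 3-hour gap → hour 14); venue unlock (finishes hour 3). The latest of these is hour 14, so floral arrangement runs hour 14 to 14 + 3 = hour 17.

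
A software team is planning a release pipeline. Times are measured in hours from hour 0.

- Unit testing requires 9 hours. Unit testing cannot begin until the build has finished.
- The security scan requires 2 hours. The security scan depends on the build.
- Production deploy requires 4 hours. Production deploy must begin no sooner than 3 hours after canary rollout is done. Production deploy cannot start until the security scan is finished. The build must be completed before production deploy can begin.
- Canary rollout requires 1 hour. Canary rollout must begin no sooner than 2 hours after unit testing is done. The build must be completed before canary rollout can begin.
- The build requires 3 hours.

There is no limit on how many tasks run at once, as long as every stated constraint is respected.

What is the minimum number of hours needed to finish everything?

22

The build has no prerequisites, so it starts at hour 0 and finishes at hour 3.
The security scan waits on the build (finishes hour 3), so it starts at hour 3 and finishes at 3 + 2 = hour 5.
Unit testing cannot begin until the build (finishes hour 3). It runs from hour 3 to 3 + 9 = hour 12.
Canary rollout has to wait for unit testing (finishes hour 12, plus 2-hour gap → hour 14); the build (finishes hour 3). The latest of these is hour 14, so canary rollout runs hour 14 to 14 + 1 = hour 15.
Production deploy has to wait for canary rollout (finishes hour 15, plus 3-hour gap → hour 18); the security scan (finishes hour 5); the build (finishes hour 3). The latest of these is hour 18, so production deploy runs hour 18 to 18 + 4 = hour 22.
All tasks are finished once the last one completes. Finish times: The build at 3, Unit testing at 12, The security scan at 5, Canary rollout at 15, Production deploy at 22. The latest is hour 22.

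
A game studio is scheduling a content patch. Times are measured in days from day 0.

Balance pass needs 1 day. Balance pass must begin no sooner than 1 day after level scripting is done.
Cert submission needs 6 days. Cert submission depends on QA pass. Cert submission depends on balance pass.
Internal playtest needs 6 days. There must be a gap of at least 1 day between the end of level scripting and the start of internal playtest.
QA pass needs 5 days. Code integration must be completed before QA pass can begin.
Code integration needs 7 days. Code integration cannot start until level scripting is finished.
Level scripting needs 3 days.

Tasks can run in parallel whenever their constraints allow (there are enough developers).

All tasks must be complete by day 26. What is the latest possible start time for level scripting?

5

Nothing follows cert submission; the deadline of day 26 is its only limit. It must start by 26 − 6 = day 20.
QA pass must finish before cert submission (must start by day 20). With a 5-day duration, QA pass must start by 20 − 5 = day 15.
Code integration feeds into QA pass (must start by day 15); so code integration must finish by day 15 and therefore start by day 8.
To finish by day 26, internal playtest (duration 6) must start no later than day 20.
Balance pass must finish before cert submission (must start by day 20). With a 1-day duration, balance pass must start by 20 − 1 = day 19.
For level scripting: code integration (must start by day 8); internal playtest (must start by day 20, minus 1-day gap → day 19); balance pass (must start by day 19, minus 1-day gap → day 18). The most restrictive is day 8; with a 3-day duration, level scripting must start by day 5.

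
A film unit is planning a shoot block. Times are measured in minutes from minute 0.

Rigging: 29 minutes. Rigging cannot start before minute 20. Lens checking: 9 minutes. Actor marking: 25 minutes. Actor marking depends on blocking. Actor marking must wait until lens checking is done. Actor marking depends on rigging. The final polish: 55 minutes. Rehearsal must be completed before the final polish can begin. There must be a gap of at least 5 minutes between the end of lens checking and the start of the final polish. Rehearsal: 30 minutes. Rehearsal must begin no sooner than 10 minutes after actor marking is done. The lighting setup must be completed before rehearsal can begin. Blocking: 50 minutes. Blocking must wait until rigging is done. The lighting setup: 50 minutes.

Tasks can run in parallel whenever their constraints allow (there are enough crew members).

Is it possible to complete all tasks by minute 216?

Lens checking has no prerequisites, so it starts at minute 0 and finishes at minute 9.
Nothing blocks the lighting setup, so it runs from minute 0 to minute 50.
Rigging cannot begin until its own release at minute 20. It runs from minute 20 to 20 + 29 = minute 49.
After rigging (finishes minute 49), blocking can start at minute 49 and finishes at minute 99.
Actor marking has to wait for blocking (finishes minute 99); lens checking (finishes minute 9); rigging (finishes minute 49). The latest of these is minute 99, so actor marking runs minute 99 to 99 + 25 = minute 124.
Rehearsal has to wait for actor marking (finishes minute 124, plus 10-minute gap → minute 134); the lighting setup (finishes minute 50). The latest of these is minute 134, so rehearsal runs minute 134 to 134 + 30 = minute 164.
The final polish has to wait for rehearsal (finishes minute 164); lens checking (finishes minute 9, plus 5-minute gap → minute 14). The latest of these is minute 164, so the final polish runs minute 164 to 164 + 55 = minute 219.
The earliest everything can be done is minute 219, which is after the deadline of 216, so it is not possible.

No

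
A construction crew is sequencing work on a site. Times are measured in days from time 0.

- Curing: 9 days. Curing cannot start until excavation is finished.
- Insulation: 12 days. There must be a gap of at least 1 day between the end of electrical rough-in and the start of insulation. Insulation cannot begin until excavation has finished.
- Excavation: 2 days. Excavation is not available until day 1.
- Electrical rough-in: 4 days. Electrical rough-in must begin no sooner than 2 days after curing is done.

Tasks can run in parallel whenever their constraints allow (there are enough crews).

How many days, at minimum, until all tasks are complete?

After its own release at day 1, excavation can start at day 1 and finishes at day 3.
Curing cannot begin until excavation (finishes day 3). It runs from day 3 to 3 + 9 = day 12.
Electrical rough-in waits on curing (finishes day 12, plus 2-day gap → day 14), so it starts at day 14 and finishes at 14 + 4 = day 18.
Insulation has to wait for electrical rough-in (finishes day 18, plus 1-day gap → day 19); excavation (finishes day 3). The latest of these is day 19, so insulation runs day 19 to 19 + 12 = day 31.
All tasks are finished once the last one completes. Finish times: Excavation at 3, Curing at 12, Electrical rough-in at 18, Insulation at 31. The latest is day 31.

31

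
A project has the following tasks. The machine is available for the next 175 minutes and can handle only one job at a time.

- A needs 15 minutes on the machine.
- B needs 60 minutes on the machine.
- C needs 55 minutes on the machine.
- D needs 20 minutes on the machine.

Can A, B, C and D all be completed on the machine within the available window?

Running back to back, the jobs need 15 + 60 + 55 + 20 = 150 minutes on the machine.
Since 150 ≤ 175, they fit within the window.

Yes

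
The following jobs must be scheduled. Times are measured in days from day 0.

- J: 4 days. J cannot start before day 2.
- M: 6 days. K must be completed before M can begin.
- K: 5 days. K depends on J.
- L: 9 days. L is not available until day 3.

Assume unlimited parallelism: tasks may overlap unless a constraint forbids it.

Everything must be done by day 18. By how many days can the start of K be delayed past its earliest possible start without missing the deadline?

1

After its own release at day 2, J can start at day 2 and finishes at day 6.
K waits on J (finishes day 6), so it starts at day 6 and finishes at 6 + 5 = day 11.

Working backward from the deadline:
M has no dependents, so it just needs to finish by day 18. Starting by 18 − 6 = day 12 achieves that.
K must finish before M (must start by day 12). With a 5-day duration, K must start by 12 − 5 = day 7.
So K can start as early as day 6 and as late as day 7, giving 7 − 6 = 1 day of slack.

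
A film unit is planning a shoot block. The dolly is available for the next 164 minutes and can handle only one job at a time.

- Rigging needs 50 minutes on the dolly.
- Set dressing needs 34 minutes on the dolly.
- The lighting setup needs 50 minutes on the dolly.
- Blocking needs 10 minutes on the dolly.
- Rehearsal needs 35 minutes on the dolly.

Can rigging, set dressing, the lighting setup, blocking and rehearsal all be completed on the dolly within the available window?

Running back to back, the jobs need 50 + 34 + 50 + 10 + 35 = 179 minutes on the dolly.
Since 179 > 164, they cannot all fit.

No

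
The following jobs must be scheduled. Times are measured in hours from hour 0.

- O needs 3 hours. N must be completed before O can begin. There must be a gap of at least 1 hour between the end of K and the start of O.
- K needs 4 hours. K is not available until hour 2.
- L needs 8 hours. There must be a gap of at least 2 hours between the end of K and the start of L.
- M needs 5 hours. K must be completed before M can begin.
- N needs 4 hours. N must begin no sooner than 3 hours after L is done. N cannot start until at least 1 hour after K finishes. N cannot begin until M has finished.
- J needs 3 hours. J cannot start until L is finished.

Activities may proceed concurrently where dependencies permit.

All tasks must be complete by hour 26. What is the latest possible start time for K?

To finish by hour 26, J (duration 3) must start no later than hour 23.
O has no dependents, so it just needs to finish by hour 26. Starting by 26 − 3 = hour 23 achieves that.
N has to be done before O (must start by hour 23). That means finishing by hour 23, i.e. starting by 23 − 4 = hour 19.
L has several dependents: J (must start by hour 23); N (must start by hour 19, minus 3-hour gap → hour 16). The earliest of those limits is hour 16, so L must start by 16 − 8 = hour 8.
Since N (must start by hour 19) depends on it, M must finish by hour 19. Backing off its 5-hour duration gives a latest start of hour 14.
K must finish in time for L (must start by hour 8, minus 2-hour gap → hour 6); M (must start by hour 14); N (must start by hour 19, minus 1-hour gap → hour 18); O (must start by hour 23, minus 1-hour gap → hour 22). The tightest is hour 6, so K must start by 6 − 4 = hour 2.

2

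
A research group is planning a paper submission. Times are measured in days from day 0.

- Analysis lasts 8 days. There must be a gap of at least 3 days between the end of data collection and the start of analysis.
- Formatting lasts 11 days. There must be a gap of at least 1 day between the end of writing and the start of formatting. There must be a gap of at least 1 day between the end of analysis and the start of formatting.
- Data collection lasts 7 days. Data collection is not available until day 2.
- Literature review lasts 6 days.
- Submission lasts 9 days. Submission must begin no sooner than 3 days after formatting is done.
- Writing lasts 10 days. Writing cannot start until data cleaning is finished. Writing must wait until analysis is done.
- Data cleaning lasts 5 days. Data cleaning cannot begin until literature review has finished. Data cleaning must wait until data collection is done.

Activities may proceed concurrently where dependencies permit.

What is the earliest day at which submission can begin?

Data collection cannot begin until its own release at day 2. It runs from day 2 to 2 + 7 = day 9.
After data collection (finishes day 9, plus 3-day gap → day 12), analysis can start at day 12 and finishes at day 20.
Nothing blocks literature review, so it runs from day 0 to day 6.
For data cleaning: literature review (finishes day 6); data collection (finishes day 9). Taking the maximum gives a start of day 9, and it finishes at 9 + 5 = day 14.
Writing has to wait for data cleaning (finishes day 14); analysis (finishes day 20). The latest of these is day 20, so writing runs day 20 to 20 + 10 = day 30.
Formatting cannot start until writing (finishes day 30, plus 1-day gap → day 31); analysis (finishes day 20, plus 1-day gap → day 21). The controlling bound is day 31, so formatting finishes at 31 + 11 = day 42.
Submission waits on formatting (finishes day 42, plus 3-day gap → day 45), so the earliest it can start is day 45.

45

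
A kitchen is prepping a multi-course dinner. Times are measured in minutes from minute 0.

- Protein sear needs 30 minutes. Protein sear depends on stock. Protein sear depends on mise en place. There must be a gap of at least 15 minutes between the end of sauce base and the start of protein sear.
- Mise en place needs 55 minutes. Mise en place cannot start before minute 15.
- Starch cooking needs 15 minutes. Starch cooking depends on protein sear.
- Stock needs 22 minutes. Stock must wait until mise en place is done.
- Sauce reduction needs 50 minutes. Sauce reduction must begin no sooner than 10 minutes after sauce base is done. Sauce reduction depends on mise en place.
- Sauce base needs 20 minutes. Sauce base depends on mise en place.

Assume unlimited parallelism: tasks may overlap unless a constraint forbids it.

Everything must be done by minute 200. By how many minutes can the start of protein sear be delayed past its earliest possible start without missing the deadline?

50

After its own release at minute 15, mise en place can start at minute 15 and finishes at minute 70.
Sauce base cannot begin until mise en place (finishes minute 70). It runs from minute 70 to 70 + 20 = minute 90.
Stock cannot begin until mise en place (finishes minute 70). It runs from minute 70 to 70 + 22 = minute 92.
For protein sear: stock (finishes minute 92); mise en place (finishes minute 70); sauce base (finishes minute 90, plus 15-minute gap → minute 105). Taking the maximum gives a start of minute 105, and it finishes at 105 + 30 = minute 135.

Working backward from the deadline:
Starch cooking has no dependents, so it just needs to finish by minute 200. Starting by 200 − 15 = minute 185 achieves that.
Since starch cooking (must start by minute 185) depends on it, protein sear must finish by minute 185. Backing off its 30-minute duration gives a latest start of minute 155.
So protein sear can start as early as minute 105 and as late as minute 155, giving 155 − 105 = 50 minutes of slack.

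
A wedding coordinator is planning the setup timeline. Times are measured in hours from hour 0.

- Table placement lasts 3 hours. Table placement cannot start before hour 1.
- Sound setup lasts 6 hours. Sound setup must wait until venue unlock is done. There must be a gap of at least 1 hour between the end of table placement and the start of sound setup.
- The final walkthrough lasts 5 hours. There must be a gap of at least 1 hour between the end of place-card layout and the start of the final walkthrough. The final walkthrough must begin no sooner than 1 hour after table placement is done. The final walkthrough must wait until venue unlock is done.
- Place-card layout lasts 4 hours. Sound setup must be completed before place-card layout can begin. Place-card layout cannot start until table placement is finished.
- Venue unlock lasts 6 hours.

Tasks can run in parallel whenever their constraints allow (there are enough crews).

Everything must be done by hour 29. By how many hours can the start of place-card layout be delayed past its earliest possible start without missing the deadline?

Table placement cannot begin until its own release at hour 1. It runs from hour 1 to 1 + 3 = hour 4.
Venue unlock can start immediately at hour 0; it finishes at hour 6.
Sound setup needs all of venue unlock (finishes hour 6); table placement (finishes hour 4, plus 1-hour gap → hour 5). That puts its earliest start at hour 6; it finishes at 6 + 6 = hour 12.
Place-card layout needs all of sound setup (finishes hour 12); table placement (finishes hour 4). That puts its earliest start at hour 12; it finishes at 12 + 4 = hour 16.

Working backward from the deadline:
Nothing follows the final walkthrough; the deadline of hour 29 is its only limit. It must start by 29 − 5 = hour 24.
Place-card layout must finish before the final walkthrough (must start by hour 24, minus 1-hour gap → hour 23). With a 4-hour duration, place-card layout must start by 23 − 4 = hour 19.
So place-card layout can start as early as hour 12 and as late as hour 19, giving 19 − 12 = 7 hours of slack.

7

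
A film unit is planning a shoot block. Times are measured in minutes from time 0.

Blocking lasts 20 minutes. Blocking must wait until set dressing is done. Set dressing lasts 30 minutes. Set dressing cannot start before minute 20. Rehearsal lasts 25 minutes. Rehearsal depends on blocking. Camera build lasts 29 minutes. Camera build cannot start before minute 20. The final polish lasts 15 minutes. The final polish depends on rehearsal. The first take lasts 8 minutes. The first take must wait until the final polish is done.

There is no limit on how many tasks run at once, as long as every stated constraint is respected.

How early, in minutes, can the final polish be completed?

110

After its own release at minute 20, set dressing can start at minute 20 and finishes at minute 50.
Blocking cannot begin until set dressing (finishes minute 50). It runs from minute 50 to 50 + 20 = minute 70.
Rehearsal cannot begin until blocking (finishes minute 70). It runs from minute 70 to 70 + 25 = minute 95.
The final polish waits on rehearsal (finishes minute 95), so it starts at minute 95 and finishes at 95 + 15 = minute 110.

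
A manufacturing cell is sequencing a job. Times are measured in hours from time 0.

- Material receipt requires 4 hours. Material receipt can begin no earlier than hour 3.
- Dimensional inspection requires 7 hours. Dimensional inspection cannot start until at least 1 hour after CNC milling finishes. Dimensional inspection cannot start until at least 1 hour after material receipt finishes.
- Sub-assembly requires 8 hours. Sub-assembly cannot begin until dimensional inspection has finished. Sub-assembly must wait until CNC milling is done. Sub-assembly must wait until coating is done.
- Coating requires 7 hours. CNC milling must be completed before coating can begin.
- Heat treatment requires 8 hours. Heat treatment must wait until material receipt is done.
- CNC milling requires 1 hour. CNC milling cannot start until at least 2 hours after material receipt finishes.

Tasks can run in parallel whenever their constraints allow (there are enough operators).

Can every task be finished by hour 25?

No

Material receipt waits on its own release at hour 3, so it starts at hour 3 and finishes at 3 + 4 = hour 7.
After material receipt (finishes hour 7), heat treatment can start at hour 7 and finishes at hour 15.
CNC milling cannot begin until material receipt (finishes hour 7, plus 2-hour gap → hour 9). It runs from hour 9 to 9 + 1 = hour 10.
Coating cannot begin until CNC milling (finishes hour 10). It runs from hour 10 to 10 + 7 = hour 17.
Dimensional inspection has to wait for CNC milling (finishes hour 10, plus 1-hour gap → hour 11); material receipt (finishes hour 7, plus 1-hour gap → hour 8). The latest of these is hour 11, so dimensional inspection runs hour 11 to 11 + 7 = hour 18.
Sub-assembly has to wait for dimensional inspection (finishes hour 18); CNC milling (finishes hour 10); coating (finishes hour 17). The latest of these is hour 18, so sub-assembly runs hour 18 to 18 + 8 = hour 26.
The earliest everything can be done is hour 26, which is after the deadline of 25, so it is not possible.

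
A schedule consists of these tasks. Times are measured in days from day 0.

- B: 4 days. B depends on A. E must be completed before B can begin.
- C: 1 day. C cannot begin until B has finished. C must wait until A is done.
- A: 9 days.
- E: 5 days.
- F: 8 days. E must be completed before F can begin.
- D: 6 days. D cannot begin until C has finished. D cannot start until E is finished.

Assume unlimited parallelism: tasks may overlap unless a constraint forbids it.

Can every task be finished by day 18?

E can start immediately at day 0; it finishes at day 5.
After E (finishes day 5), F can start at day 5 and finishes at day 13.
A has no prerequisites, so it starts at day 0 and finishes at day 9.
B needs all of A (finishes day 9); E (finishes day 5). That puts its earliest start at day 9; it finishes at 9 + 4 = day 13.
C cannot start until B (finishes day 13); A (finishes day 9). The controlling bound is day 13, so C finishes at 13 + 1 = day 14.
For D: C (finishes day 14); E (finishes day 5). Taking the maximum gives a start of day 14, and it finishes at 14 + 6 = day 20.
The earliest everything can be done is day 20, which is after the deadline of 18, so it is not possible.

No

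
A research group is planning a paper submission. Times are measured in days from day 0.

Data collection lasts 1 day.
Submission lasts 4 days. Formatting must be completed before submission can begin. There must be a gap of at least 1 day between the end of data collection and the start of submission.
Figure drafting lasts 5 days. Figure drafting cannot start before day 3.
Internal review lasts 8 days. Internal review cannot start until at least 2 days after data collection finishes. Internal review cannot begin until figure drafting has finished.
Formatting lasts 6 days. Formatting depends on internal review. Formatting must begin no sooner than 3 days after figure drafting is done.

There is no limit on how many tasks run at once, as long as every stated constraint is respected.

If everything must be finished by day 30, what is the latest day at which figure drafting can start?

Nothing follows submission; the deadline of day 30 is its only limit. It must start by 30 − 4 = day 26.
Since submission (must start by day 26) depends on it, formatting must finish by day 26. Backing off its 6-day duration gives a latest start of day 20.
Internal review must finish before formatting (must start by day 20). With an 8-day duration, internal review must start by 20 − 8 = day 12.
Figure drafting has several dependents: internal review (must start by day 12); formatting (must start by day 20, minus 3-day gap → day 17). The earliest of those limits is day 12, so figure drafting must start by 12 − 5 = day 7.

7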